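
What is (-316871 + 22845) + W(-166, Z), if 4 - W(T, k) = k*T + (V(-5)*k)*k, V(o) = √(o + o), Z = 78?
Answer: -281074 - 6084*I*√10 ≈ -2.8107e+5 - 19239.0*I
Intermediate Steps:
V(o) = √2*√o (V(o) = √(2*o) = √2*√o)
W(T, k) = 4 - T*k - I*√10*k² (W(T, k) = 4 - (k*T + ((√2*√(-5))*k)*k) = 4 - (T*k + ((√2*(I*√5))*k)*k) = 4 - (T*k + ((I*√10)*k)*k) = 4 - (T*k + (I*k*√10)*k) = 4 - (T*k + I*√10*k²) = 4 + (-T*k - I*√10*k²) = 4 - T*k - I*√10*k²)
(-316871 + 22845) + W(-166, Z) = (-316871 + 22845) + (4 - 1*(-166)*78 - 1*I*√10*78²) = -294026 + (4 + 12948 - 1*I*√10*6084) = -294026 + (4 + 12948 - 6084*I*√10) = -294026 + (12952 - 6084*I*√10) = -281074 - 6084*I*√10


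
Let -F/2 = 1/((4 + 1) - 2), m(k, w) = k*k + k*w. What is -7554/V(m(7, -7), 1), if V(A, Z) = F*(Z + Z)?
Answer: 11331/2 ≈ 5665.5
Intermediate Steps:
m(k, w) = k² + k*w
F = -⅔ (F = -2/((4 + 1) - 2) = -2/(5 - 2) = -2/3 = -2*⅓ = -⅔ ≈ -0.66667)
V(A, Z) = -4*Z/3 (V(A, Z) = -2*(Z + Z)/3 = -4*Z/3)
-7554/V(m(7, -7), 1) = -7554/((-4/3*1)) = -7554/(-4/3) = -7554*(-¾) = 11331/2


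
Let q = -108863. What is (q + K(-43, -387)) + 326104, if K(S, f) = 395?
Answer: 217636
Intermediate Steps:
(q + K(-43, -387)) + 326104 = (-108863 + 395) + 326104 = -108468 + 326104 = 217636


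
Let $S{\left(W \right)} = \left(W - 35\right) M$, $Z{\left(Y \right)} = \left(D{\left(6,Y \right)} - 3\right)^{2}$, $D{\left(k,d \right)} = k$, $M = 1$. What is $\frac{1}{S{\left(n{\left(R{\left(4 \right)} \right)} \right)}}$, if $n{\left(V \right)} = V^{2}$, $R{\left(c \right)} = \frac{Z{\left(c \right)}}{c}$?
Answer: $- \frac{16}{479} \approx -0.033403$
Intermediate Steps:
$Z{\left(Y \right)} = 9$ ($Z{\left(Y \right)} = \left(6 - 3\right)^{2} = 3^{2} = 9$)
$R{\left(c \right)} = \frac{9}{c}$
$S{\left(W \right)} = -35 + W$ ($S{\left(W \right)} = \left(W - 35\right) 1 = \left(-35 + W\right) 1 = -35 + W$)
$\frac{1}{S{\left(n{\left(R{\left(4 \right)} \right)} \right)}} = \frac{1}{-35 + \left(\frac{9}{4}\right)^{2}} = \frac{1}{-35 + \frac{81}{16}} = \frac{1}{- \frac{479}{16}} = - \frac{16}{479}$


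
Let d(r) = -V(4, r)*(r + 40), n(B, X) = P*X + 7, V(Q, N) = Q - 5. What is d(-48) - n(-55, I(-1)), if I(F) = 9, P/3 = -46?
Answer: 1227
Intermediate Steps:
P = -138 (P = 3*(-46) = -138)
V(Q, N) = -5 + Q
n(B, X) = 7 - 138*X (n(B, X) = -138*X + 7 = 7 - 138*X)
d(r) = 40 + r (d(r) = -(-5 + 4)*(r + 40) = -(-1)*(40 + r) = -(-40 - r) = 40 + r)
d(-48) - n(-55, I(-1)) = (40 - 48) - (7 - 138*9) = -8 - (7 - 1242) = -8 - 1*(-1235) = -8 + 1235 = 1227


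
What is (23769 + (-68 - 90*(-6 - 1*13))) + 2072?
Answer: 27483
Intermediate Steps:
(23769 + (-68 - 90*(-6 - 1*13))) + 2072 = (23769 + (-68 - 90*(-6 - 13))) + 2072 = (23769 + (-68 - 90*(-19))) + 2072 = (23769 + (-68 + 1710)) + 2072 = (23769 + 1642) + 2072 = 25411 + 2072 = 27483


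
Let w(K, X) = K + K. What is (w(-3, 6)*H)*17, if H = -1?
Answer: 102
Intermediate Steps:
w(K, X) = 2*K
(w(-3, 6)*H)*17 = ((2*(-3))*(-1))*17 = -6*(-1)*17 = 6*17 = 102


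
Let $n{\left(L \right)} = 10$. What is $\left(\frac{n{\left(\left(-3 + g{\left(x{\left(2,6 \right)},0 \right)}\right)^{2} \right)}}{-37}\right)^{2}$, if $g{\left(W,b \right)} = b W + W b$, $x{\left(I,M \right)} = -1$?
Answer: $\frac{100}{1369} \approx 0.073046$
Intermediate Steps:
$g{\left(W,b \right)} = 2 W b$ ($g{\left(W,b \right)} = W b + W b = 2 W b$)
$\left(\frac{n{\left(\left(-3 + g{\left(x{\left(2,6 \right)},0 \right)}\right)^{2} \right)}}{-37}\right)^{2} = \left(\frac{10}{-37}\right)^{2} = \left(10 \left(- \frac{1}{37}\right)\right)^{2} = \left(- \frac{10}{37}\right)^{2} = \frac{100}{1369}$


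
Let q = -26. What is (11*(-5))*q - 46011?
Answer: -44581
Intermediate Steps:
(11*(-5))*q - 46011 = (11*(-5))*(-26) - 46011 = -55*(-26) - 46011 = 1430 - 46011 = -44581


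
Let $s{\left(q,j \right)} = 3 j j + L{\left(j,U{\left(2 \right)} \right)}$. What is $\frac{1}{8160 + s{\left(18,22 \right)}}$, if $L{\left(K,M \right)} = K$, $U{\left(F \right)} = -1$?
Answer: $\frac{1}{9634} \approx 0.0001038$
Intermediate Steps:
$s{\left(q,j \right)} = j + 3 j^{2}$ ($s{\left(q,j \right)} = 3 j j + j = 3 j^{2} + j = j + 3 j^{2}$)
$\frac{1}{8160 + s{\left(18,22 \right)}} = \frac{1}{8160 + 22 \left(1 + 3 \cdot 22\right)} = \frac{1}{8160 + 22 \left(1 + 66\right)} = \frac{1}{8160 + 22 \cdot 67} = \frac{1}{8160 + 1474} = \frac{1}{9634}$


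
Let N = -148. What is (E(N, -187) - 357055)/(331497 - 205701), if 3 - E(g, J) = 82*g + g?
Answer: -86192/31449 ≈ -2.7407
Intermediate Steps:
E(g, J) = 3 - 83*g (E(g, J) = 3 - (82*g + g) = 3 - 83*g)
(E(N, -187) - 357055)/(331497 - 205701) = ((3 - 83*(-148)) - 357055)/(331497 - 205701) = ((3 + 12284) - 357055)/125796 = (12287 - 357055)*(1/125796) = -344768*1/125796 = -86192/31449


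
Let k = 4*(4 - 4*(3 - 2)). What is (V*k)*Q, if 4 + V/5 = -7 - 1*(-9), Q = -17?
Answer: 0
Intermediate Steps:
V = -10 (V = -20 + 5*(-7 - 1*(-9)) = -20 + 5*(-7 + 9) = -20 + 5*2 = -20 + 10 = -10)
k = 0 (k = 4*(4 - 4*1) = 4*(4 - 4) = 4*0 = 0)
(V*k)*Q = -10*0*(-17) = 0*(-17) = 0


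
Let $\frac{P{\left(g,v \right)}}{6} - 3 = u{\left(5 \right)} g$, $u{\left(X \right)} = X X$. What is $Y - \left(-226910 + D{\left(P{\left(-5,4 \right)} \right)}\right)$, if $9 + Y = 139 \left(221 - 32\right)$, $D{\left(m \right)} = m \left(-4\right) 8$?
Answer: $229748$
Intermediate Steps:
$u{\left(X \right)} = X^{2}$
$P{\left(g,v \right)} = 18 + 150 g$ ($P{\left(g,v \right)} = 18 + 6 \cdot 5^{2} g = 18 + 6 \cdot 25 g = 18 + 150 g$)
$D{\left(m \right)} = - 32 m$ ($D{\left(m \right)} = - 4 m 8 = - 32 m$)
$Y = 26262$ ($Y = -9 + 139 \left(221 - 32\right) = -9 + 139 \cdot 189 = -9 + 26271 = 26262$)
$Y - \left(-226910 + D{\left(P{\left(-5,4 \right)} \right)}\right) = 26262 + \left(226910 - - 32 \left(18 + 150 \left(-5\right)\right)\right) = 26262 + \left(226910 - - 32 \left(18 - 750\right)\right) = 26262 + \left(226910 - \left(-32\right) \left(-732\right)\right) = 26262 + \left(226910 - 23424\right) = 26262 + 203486 = 229748$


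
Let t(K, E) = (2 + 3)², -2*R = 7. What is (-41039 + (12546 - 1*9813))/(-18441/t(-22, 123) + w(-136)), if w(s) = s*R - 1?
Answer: 478825/3283 ≈ 145.85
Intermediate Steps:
R = -7/2 (R = -½*7 = -7/2 ≈ -3.5000)
w(s) = -1 - 7*s/2 (w(s) = s*(-7/2) - 1 = -7*s/2 - 1 = -1 - 7*s/2)
t(K, E) = 25 (t(K, E) = 5² = 25)
(-41039 + (12546 - 1*9813))/(-18441/t(-22, 123) + w(-136)) = (-41039 + (12546 - 1*9813))/(-18441/25 + (-1 - 7/2*(-136))) = (-41039 + (12546 - 9813))/(-18441*1/25 + (-1 + 476)) = (-41039 + 2733)/(-18441/25 + 475) = -38306/(-6566/25) = -38306*(-25/6566) = 478825/3283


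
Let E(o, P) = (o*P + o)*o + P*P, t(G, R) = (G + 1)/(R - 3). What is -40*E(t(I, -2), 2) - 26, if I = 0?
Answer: -954/5 ≈ -190.80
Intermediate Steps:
t(G, R) = (1 + G)/(-3 + R)
E(o, P) = P² + o*(o + P*o) (E(o, P) = (P*o + o)*o + P² = (o + P*o)*o + P² = o*(o + P*o) + P² = P² + o*(o + P*o))
-40*E(t(I, -2), 2) - 26 = -40*(2² + ((1 + 0)/(-3 - 2))² + 2*((1 + 0)/(-3 - 2))²) - 26 = -40*(4 + (1/(-5))² + 2*(1/(-5))²) - 26 = -40*(4 + (-⅕*1)² + 2*(-⅕*1)²) - 26 = -40*(4 + (-⅕)² + 2*(-⅕)²) - 26 = -40*(4 + 1/25 + 2*(1/25)) - 26 = -40*(4 + 1/25 + 2/25) - 26 = -40*103/25 - 26 = -824/5 - 26 = -954/5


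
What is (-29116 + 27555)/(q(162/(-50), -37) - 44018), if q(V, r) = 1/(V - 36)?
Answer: 1531341/43181683 ≈ 0.035463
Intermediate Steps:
q(V, r) = 1/(-36 + V)
(-29116 + 27555)/(q(162/(-50), -37) - 44018) = (-29116 + 27555)/(1/(-36 + 162/(-50)) - 44018) = -1561/(1/(-36 + 162*(-1/50)) - 44018) = -1561/(1/(-36 - 81/25) - 44018) = -1561/(1/(-981/25) - 44018) = -1561/(-25/981 - 44018) = -1561/(-43181683/981) = -1561*(-981/43181683) = 1531341/43181683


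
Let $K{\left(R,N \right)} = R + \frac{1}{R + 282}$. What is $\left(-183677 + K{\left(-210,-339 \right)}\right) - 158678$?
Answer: $- \frac{24664679}{72} \approx -3.4257 \cdot 10^{5}$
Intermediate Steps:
$K{\left(R,N \right)} = R + \frac{1}{282 + R}$
$\left(-183677 + K{\left(-210,-339 \right)}\right) - 158678 = \left(-183677 + \frac{1 + \left(-210\right)^{2} + 282 \left(-210\right)}{282 - 210}\right) - 158678 = \left(-183677 + \frac{1 + 44100 - 59220}{72}\right) - 158678 = \left(-183677 + \frac{1}{72} \left(-15119\right)\right) - 158678 = \left(-183677 - \frac{15119}{72}\right) - 158678 = - \frac{13239863}{72} - 158678 = - \frac{24664679}{72}$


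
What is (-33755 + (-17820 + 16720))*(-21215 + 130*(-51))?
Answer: 970537475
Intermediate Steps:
(-33755 + (-17820 + 16720))*(-21215 + 130*(-51)) = (-33755 - 1100)*(-21215 - 6630) = -34855*(-27845) = 970537475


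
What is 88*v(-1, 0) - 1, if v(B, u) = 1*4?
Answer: 351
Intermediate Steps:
v(B, u) = 4
88*v(-1, 0) - 1 = 88*4 - 1 = 352 - 1 = 351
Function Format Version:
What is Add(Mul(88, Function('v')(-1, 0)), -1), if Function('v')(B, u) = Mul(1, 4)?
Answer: 351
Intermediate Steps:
Function('v')(B, u) = 4
Add(Mul(88, Function('v')(-1, 0)), -1) = Add(Mul(88, 4), -1) = Add(352, -1) = 351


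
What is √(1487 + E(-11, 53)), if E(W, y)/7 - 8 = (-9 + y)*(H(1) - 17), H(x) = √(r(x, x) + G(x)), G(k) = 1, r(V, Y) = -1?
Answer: I*√3693 ≈ 60.77*I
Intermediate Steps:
H(x) = 0 (H(x) = √(-1 + 1) = √0 = 0)
E(W, y) = 1127 - 119*y (E(W, y) = 56 + 7*((-9 + y)*(0 - 17)) = 56 + 7*((-9 + y)*(-17)) = 56 + 7*(153 - 17*y) = 56 + (1071 - 119*y) = 1127 - 119*y)
√(1487 + E(-11, 53)) = √(1487 + (1127 - 119*53)) = √(1487 + (1127 - 6307)) = √(1487 - 5180) = √(-3693) = I*√3693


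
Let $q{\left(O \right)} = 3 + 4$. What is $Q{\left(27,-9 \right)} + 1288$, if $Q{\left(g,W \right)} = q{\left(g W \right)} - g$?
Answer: $1268$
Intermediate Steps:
$q{\left(O \right)} = 7$
$Q{\left(g,W \right)} = 7 - g$
$Q{\left(27,-9 \right)} + 1288 = \left(7 - 27\right) + 1288 = -20 + 1288 = 1268$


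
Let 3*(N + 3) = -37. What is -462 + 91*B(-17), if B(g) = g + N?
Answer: -10213/3 ≈ -3404.3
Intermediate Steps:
N = -46/3 (N = -3 + (1/3)*(-37) = -3 - 37/3 = -46/3 ≈ -15.333)
B(g) = -46/3 + g (B(g) = g - 46/3 = -46/3 + g)
-462 + 91*B(-17) = -462 + 91*(-46/3 - 17) = -462 + 91*(-97/3) = -462 - 8827/3 = -10213/3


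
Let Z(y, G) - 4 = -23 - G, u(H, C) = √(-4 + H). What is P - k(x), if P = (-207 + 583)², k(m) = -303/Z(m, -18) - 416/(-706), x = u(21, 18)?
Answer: 49798561/353 ≈ 1.4107e+5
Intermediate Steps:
x = √17 (x = √(-4 + 21) = √17 ≈ 4.1231)
Z(y, G) = -19 - G (Z(y, G) = 4 + (-23 - G) = -19 - G)
k(m) = 107167/353 (k(m) = -303/(-19 - 1*(-18)) - 416/(-706) = -303/(-19 + 18) - 416*(-1/706) = -303/(-1) + 208/353 = -303*(-1) + 208/353 = 303 + 208/353 = 107167/353)
P = 141376 (P = 376² = 141376)
P - k(x) = 141376 - 1*107167/353 = 141376 - 107167/353 = 49798561/353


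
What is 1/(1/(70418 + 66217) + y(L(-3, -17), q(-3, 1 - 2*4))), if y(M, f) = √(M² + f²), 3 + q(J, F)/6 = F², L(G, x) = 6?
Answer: -136635/1422811219223699 + 112014739350*√2117/1422811219223699 ≈ 0.0036223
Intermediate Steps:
q(J, F) = -18 + 6*F²
1/(1/(70418 + 66217) + y(L(-3, -17), q(-3, 1 - 2*4))) = 1/(1/(70418 + 66217) + √(6² + (-18 + 6*(1 - 2*4)²)²)) = 1/(1/136635 + √(36 + (-18 + 6*(1 - 8)²)²)) = 1/(1/136635 + √(36 + (-18 + 6*(-7)²)²)) = 1/(1/136635 + √(36 + (-18 + 6*49)²)) = 1/(1/136635 + √(36 + (-18 + 294)²)) = 1/(1/136635 + √(36 + 276²)) = 1/(1/136635 + √(36 + 76176)) = 1/(1/136635 + √76212) = 1/(1/136635 + 6*√2117)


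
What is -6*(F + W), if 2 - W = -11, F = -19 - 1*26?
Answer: 192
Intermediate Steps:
F = -45 (F = -19 - 26 = -45)
W = 13 (W = 2 - 1*(-11) = 2 + 11 = 13)
-6*(F + W) = -6*(-45 + 13) = -6*(-32) = 192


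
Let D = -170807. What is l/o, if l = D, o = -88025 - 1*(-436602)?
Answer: -170807/348577 ≈ -0.49001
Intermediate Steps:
o = 348577 (o = -88025 + 436602 = 348577)
l = -170807
l/o = -170807/348577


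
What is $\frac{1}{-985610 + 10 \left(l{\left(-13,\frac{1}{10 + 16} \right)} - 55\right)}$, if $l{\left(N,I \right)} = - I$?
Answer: $- \frac{13}{12820085} \approx -1.014 \cdot 10^{-6}$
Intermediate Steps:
$\frac{1}{-985610 + 10 \left(l{\left(-13,\frac{1}{10 + 16} \right)} - 55\right)} = \frac{1}{-985610 + 10 \left(- \frac{1}{10 + 16} - 55\right)} = \frac{1}{-985610 + 10 \left(- \frac{1}{26} - 55\right)} = \frac{1}{-985610 + 10 \left(- \frac{1431}{26}\right)} = \frac{1}{-985610 - \frac{7155}{13}} = \frac{1}{- \frac{12820085}{13}} = - \frac{13}{12820085}$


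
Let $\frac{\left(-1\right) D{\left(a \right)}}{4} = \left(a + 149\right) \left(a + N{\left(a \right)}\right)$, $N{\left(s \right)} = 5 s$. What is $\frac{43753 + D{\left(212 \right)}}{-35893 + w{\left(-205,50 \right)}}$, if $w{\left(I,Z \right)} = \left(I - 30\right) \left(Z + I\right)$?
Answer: $- \frac{256145}{76} \approx -3370.3$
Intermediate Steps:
$D{\left(a \right)} = - 24 a \left(149 + a\right)$ ($D{\left(a \right)} = - 4 \left(a + 149\right) \left(a + 5 a\right) = - 4 \left(149 + a\right) 6 a = - 4 \cdot 6 a \left(149 + a\right) = - 24 a \left(149 + a\right)$)
$w{\left(I,Z \right)} = \left(-30 + I\right) \left(I + Z\right)$
$\frac{43753 + D{\left(212 \right)}}{-35893 + w{\left(-205,50 \right)}} = \frac{43753 + 24 \cdot 212 \left(-149 - 212\right)}{-35893 - \left(5600 - 42025\right)} = \frac{43753 + 24 \cdot 212 \left(-149 - 212\right)}{-35893 + \left(42025 + 6150 - 1500 - 10250\right)} = \frac{43753 + 24 \cdot 212 \left(-361\right)}{-35893 + 36425} = \frac{43753 - 1836768}{532} = \left(-1793015\right) \frac{1}{532} = - \frac{256145}{76}$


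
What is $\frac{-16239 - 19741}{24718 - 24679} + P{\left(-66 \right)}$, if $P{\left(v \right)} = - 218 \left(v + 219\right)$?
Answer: $- \frac{1336786}{39} \approx -34277.0$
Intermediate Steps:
$P{\left(v \right)} = -47742 - 218 v$ ($P{\left(v \right)} = - 218 \left(219 + v\right) = -47742 - 218 v$)
$\frac{-16239 - 19741}{24718 - 24679} + P{\left(-66 \right)} = \frac{-16239 - 19741}{24718 - 24679} - 33354 = - \frac{35980}{39} + \left(-47742 + 14388\right) = \left(-35980\right) \frac{1}{39} - 33354 = - \frac{35980}{39} - 33354 = - \frac{1336786}{39}$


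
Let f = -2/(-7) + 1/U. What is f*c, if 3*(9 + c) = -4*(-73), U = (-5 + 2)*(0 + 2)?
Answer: 1325/126 ≈ 10.516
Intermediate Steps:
U = -6 (U = -3*2 = -6)
c = 265/3 (c = -9 + (-4*(-73))/3 = -9 + (⅓)*292 = -9 + 292/3 = 265/3 ≈ 88.333)
f = 5/42 (f = -2/(-7) + 1/(-6) = -2*(-⅐) + 1*(-⅙) = 2/7 - ⅙ = 5/42 ≈ 0.11905)
f*c = (5/42)*(265/3) = 1325/126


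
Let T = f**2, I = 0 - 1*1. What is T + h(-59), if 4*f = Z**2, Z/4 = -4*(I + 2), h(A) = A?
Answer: 4037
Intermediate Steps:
I = -1 (I = 0 - 1 = -1)
Z = -16 (Z = 4*(-4*(-1 + 2)) = 4*(-4*1) = 4*(-4) = -16)
f = 64 (f = (1/4)*(-16)**2 = (1/4)*256 = 64)
T = 4096 (T = 64**2 = 4096)
T + h(-59) = 4096 - 59 = 4037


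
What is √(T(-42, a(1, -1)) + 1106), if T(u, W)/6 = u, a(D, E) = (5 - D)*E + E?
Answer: √854 ≈ 29.223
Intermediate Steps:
a(D, E) = E + E*(5 - D) (a(D, E) = E*(5 - D) + E = E + E*(5 - D))
T(u, W) = 6*u
√(T(-42, a(1, -1)) + 1106) = √(6*(-42) + 1106) = √(-252 + 1106) = √854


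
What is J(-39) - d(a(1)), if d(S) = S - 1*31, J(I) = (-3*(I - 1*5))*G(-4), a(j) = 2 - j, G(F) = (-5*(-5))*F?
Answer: -13170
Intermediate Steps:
G(F) = 25*F
J(I) = -1500 + 300*I (J(I) = (-3*(I - 1*5))*(25*(-4)) = -3*(I - 5)*(-100) = -3*(-5 + I)*(-100) = (15 - 3*I)*(-100) = -1500 + 300*I)
d(S) = -31 + S (d(S) = S - 31 = -31 + S)
J(-39) - d(a(1)) = (-1500 + 300*(-39)) - (-31 + (2 - 1*1)) = (-1500 - 11700) - (-31 + (2 - 1)) = -13200 - (-31 + 1) = -13200 - 1*(-30) = -13200 + 30 = -13170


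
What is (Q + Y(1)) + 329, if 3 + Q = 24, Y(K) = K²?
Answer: 351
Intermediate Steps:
Q = 21 (Q = -3 + 24 = 21)
(Q + Y(1)) + 329 = (21 + 1²) + 329 = (21 + 1) + 329 = 22 + 329 = 351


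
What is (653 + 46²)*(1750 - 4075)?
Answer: -6437925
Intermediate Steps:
(653 + 46²)*(1750 - 4075) = (653 + 2116)*(-2325) = 2769*(-2325) = -6437925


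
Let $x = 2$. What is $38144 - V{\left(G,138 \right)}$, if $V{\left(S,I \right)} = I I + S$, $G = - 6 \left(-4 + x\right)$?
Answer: $19088$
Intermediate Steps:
$G = 12$ ($G = - 6 \left(-4 + 2\right) = \left(-6\right) \left(-2\right) = 12$)
$V{\left(S,I \right)} = S + I^{2}$ ($V{\left(S,I \right)} = I^{2} + S = S + I^{2}$)
$38144 - V{\left(G,138 \right)} = 38144 - \left(12 + 138^{2}\right) = 38144 - \left(12 + 19044\right) = 38144 - 19056 = 19088$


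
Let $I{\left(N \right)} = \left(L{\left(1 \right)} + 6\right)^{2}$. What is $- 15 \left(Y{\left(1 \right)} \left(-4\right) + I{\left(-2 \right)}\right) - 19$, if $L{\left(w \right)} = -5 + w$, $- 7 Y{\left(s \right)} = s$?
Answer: $- \frac{613}{7} \approx -87.571$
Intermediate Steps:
$Y{\left(s \right)} = - \frac{s}{7}$
$I{\left(N \right)} = 4$ ($I{\left(N \right)} = \left(\left(-5 + 1\right) + 6\right)^{2} = \left(-4 + 6\right)^{2} = 2^{2} = 4$)
$- 15 \left(Y{\left(1 \right)} \left(-4\right) + I{\left(-2 \right)}\right) - 19 = - 15 \left(\left(- \frac{1}{7}\right) 1 \left(-4\right) + 4\right) - 19 = - 15 \left(\left(- \frac{1}{7}\right) \left(-4\right) + 4\right) - 19 = - 15 \left(\frac{4}{7} + 4\right) - 19 = \left(-15\right) \frac{32}{7} - 19 = - \frac{480}{7} - 19 = - \frac{613}{7}$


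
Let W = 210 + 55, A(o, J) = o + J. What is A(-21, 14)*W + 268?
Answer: -1587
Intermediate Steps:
A(o, J) = J + o
W = 265
A(-21, 14)*W + 268 = (14 - 21)*265 + 268 = -7*265 + 268 = -1855 + 268 = -1587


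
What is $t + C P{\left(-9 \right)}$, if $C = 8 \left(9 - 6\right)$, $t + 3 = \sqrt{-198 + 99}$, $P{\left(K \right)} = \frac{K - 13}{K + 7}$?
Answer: $261 + 3 i \sqrt{11} \approx 261.0 + 9.9499 i$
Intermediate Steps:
$P{\left(K \right)} = \frac{-13 + K}{7 + K}$
$t = -3 + 3 i \sqrt{11}$ ($t = -3 + \sqrt{-198 + 99} = -3 + \sqrt{-99} = -3 + 3 i \sqrt{11} \approx -3.0 + 9.9499 i$)
$C = 24$ ($C = 8 \left(9 - 6\right) = 8 \cdot 3 = 24$)
$t + C P{\left(-9 \right)} = \left(-3 + 3 i \sqrt{11}\right) + 24 \frac{-13 - 9}{7 - 9} = \left(-3 + 3 i \sqrt{11}\right) + 24 \frac{1}{-2} \left(-22\right) = \left(-3 + 3 i \sqrt{11}\right) + 24 \left(\left(- \frac{1}{2}\right) \left(-22\right)\right) = \left(-3 + 3 i \sqrt{11}\right) + 24 \cdot 11 = \left(-3 + 3 i \sqrt{11}\right) + 264 = 261 + 3 i \sqrt{11}$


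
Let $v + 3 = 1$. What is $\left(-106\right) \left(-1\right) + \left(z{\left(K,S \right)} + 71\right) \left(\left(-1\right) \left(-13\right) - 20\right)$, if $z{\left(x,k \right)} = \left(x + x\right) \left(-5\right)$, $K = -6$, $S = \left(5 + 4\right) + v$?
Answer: $-811$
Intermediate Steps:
$v = -2$ ($v = -3 + 1 = -2$)
$S = 7$ ($S = \left(5 + 4\right) - 2 = 9 - 2 = 7$)
$z{\left(x,k \right)} = - 10 x$ ($z{\left(x,k \right)} = 2 x \left(-5\right) = - 10 x$)
$\left(-106\right) \left(-1\right) + \left(z{\left(K,S \right)} + 71\right) \left(\left(-1\right) \left(-13\right) - 20\right) = \left(-106\right) \left(-1\right) + \left(\left(-10\right) \left(-6\right) + 71\right) \left(\left(-1\right) \left(-13\right) - 20\right) = 106 + \left(60 + 71\right) \left(13 - 20\right) = 106 + 131 \left(-7\right) = 106 - 917 = -811$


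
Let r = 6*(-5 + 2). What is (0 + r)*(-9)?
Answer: 162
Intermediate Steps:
r = -18 (r = 6*(-3) = -18)
(0 + r)*(-9) = (0 - 18)*(-9) = -18*(-9) = 162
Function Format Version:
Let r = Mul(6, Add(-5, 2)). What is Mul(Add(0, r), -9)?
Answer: 162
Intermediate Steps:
r = -18 (r = Mul(6, -3) = -18)
Mul(Add(0, r), -9) = Mul(Add(0, -18), -9) = Mul(-18, -9) = 162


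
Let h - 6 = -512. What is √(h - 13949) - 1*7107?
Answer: -7107 + 7*I*√295 ≈ -7107.0 + 120.23*I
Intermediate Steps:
h = -506 (h = 6 - 512 = -506)
√(h - 13949) - 1*7107 = √(-506 - 13949) - 1*7107 = √(-14455) - 7107 = 7*I*√295 - 7107 = -7107 + 7*I*√295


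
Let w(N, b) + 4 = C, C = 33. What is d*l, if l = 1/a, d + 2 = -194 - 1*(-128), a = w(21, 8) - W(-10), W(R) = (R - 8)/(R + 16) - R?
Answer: -34/11 ≈ -3.0909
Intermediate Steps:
w(N, b) = 29 (w(N, b) = -4 + 33 = 29)
W(R) = -R + (-8 + R)/(16 + R) (W(R) = (-8 + R)/(16 + R) - R = -R + (-8 + R)/(16 + R))
a = 22 (a = 29 - (-8 - 1*(-10)² - 15*(-10))/(16 - 10) = 29 - (-8 - 1*100 + 150)/6 = 29 - (-8 - 100 + 150)/6 = 29 - 42/6 = 29 - 1*7 = 29 - 7 = 22)
d = -68 (d = -2 + (-194 - 1*(-128)) = -2 + (-194 + 128) = -2 - 66 = -68)
l = 1/22 ≈ 0.045455
d*l = -68*1/22 = -34/11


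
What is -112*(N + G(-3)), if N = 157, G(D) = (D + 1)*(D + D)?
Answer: -18928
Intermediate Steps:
G(D) = 2*D*(1 + D) (G(D) = (1 + D)*(2*D) = 2*D*(1 + D))
-112*(N + G(-3)) = -112*(157 + 2*(-3)*(1 - 3)) = -112*(157 + 2*(-3)*(-2)) = -112*(157 + 12) = -112*169 = -18928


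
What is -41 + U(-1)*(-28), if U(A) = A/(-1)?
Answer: -69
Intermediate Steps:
U(A) = -A (U(A) = A*(-1) = -A)
-41 + U(-1)*(-28) = -41 - 1*(-1)*(-28) = -41 + 1*(-28) = -41 - 28 = -69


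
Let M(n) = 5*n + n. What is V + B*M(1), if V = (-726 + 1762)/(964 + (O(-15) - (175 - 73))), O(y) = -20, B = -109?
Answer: -274816/421 ≈ -652.77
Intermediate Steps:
M(n) = 6*n
V = 518/421 (V = (-726 + 1762)/(964 + (-20 - (175 - 73))) = 1036/(964 + (-20 - 1*102)) = 1036/(964 + (-20 - 102)) = 1036/(964 - 122) = 1036/842 = 1036*(1/842) = 518/421 ≈ 1.2304)
V + B*M(1) = 518/421 - 654 = -274816/421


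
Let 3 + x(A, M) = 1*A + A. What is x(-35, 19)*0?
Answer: 0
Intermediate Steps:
x(A, M) = -3 + 2*A (x(A, M) = -3 + (1*A + A) = -3 + (A + A) = -3 + 2*A)
x(-35, 19)*0 = (-3 + 2*(-35))*0 = (-3 - 70)*0 = -73*0 = 0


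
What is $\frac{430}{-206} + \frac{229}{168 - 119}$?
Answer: $\frac{13052}{5047} \approx 2.5861$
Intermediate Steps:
$\frac{430}{-206} + \frac{229}{168 - 119} = 430 \left(- \frac{1}{206}\right) + \frac{229}{168 - 119} = - \frac{215}{103} + \frac{229}{49} = \frac{13052}{5047}$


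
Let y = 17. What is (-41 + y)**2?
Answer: 576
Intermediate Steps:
(-41 + y)**2 = (-41 + 17)**2 = (-24)**2 = 576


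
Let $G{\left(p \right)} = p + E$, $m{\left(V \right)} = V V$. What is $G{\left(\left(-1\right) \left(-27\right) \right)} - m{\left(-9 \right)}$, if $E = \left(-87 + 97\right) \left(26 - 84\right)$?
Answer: $-634$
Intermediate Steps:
$m{\left(V \right)} = V^{2}$
$E = -580$ ($E = 10 \left(-58\right) = -580$)
$G{\left(p \right)} = -580 + p$ ($G{\left(p \right)} = p - 580 = -580 + p$)
$G{\left(\left(-1\right) \left(-27\right) \right)} - m{\left(-9 \right)} = \left(-580 - -27\right) - \left(-9\right)^{2} = \left(-580 + 27\right) - 81 = -553 - 81 = -634$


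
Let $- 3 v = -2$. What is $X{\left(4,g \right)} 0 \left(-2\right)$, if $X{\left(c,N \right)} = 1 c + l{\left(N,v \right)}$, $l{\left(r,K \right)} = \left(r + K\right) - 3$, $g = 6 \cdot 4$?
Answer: $0$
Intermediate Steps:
$v = \frac{2}{3}$ ($v = \left(- \frac{1}{3}\right) \left(-2\right) = \frac{2}{3} \approx 0.66667$)
$g = 24$
$l{\left(r,K \right)} = -3 + K + r$ ($l{\left(r,K \right)} = \left(K + r\right) - 3 = -3 + K + r$)
$X{\left(c,N \right)} = - \frac{7}{3} + N + c$ ($X{\left(c,N \right)} = 1 c + \left(-3 + \frac{2}{3} + N\right) = c + \left(- \frac{7}{3} + N\right) = - \frac{7}{3} + N + c$)
$X{\left(4,g \right)} 0 \left(-2\right) = \left(- \frac{7}{3} + 24 + 4\right) 0 \left(-2\right) = \frac{77}{3} \cdot 0 \left(-2\right) = 0 \left(-2\right) = 0$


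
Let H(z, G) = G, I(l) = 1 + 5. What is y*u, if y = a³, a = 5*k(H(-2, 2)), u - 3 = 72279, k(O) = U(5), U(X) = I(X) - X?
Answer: 9035250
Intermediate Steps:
I(l) = 6
U(X) = 6 - X
k(O) = 1 (k(O) = 6 - 1*5 = 6 - 5 = 1)
u = 72282 (u = 3 + 72279 = 72282)
a = 5 (a = 5*1 = 5)
y = 125 (y = 5³ = 125)
y*u = 125*72282 = 9035250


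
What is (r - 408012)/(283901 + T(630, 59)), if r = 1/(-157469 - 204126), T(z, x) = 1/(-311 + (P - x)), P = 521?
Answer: -22277799970291/15501234857940 ≈ -1.4372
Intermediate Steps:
T(z, x) = 1/(210 - x) (T(z, x) = 1/(-311 + (521 - x)) = 1/(210 - x))
r = -1/361595 (r = 1/(-361595) = -1/361595 ≈ -2.7655e-6)
(r - 408012)/(283901 + T(630, 59)) = (-1/361595 - 408012)/(283901 - 1/(-210 + 59)) = -147535099141/(361595*(283901 - 1/(-151))) = -147535099141/(361595*(283901 - 1*(-1/151))) = -147535099141/(361595*(283901 + 1/151)) = -147535099141/(361595*42869052/151) = -147535099141/361595*151/42869052 = -22277799970291/15501234857940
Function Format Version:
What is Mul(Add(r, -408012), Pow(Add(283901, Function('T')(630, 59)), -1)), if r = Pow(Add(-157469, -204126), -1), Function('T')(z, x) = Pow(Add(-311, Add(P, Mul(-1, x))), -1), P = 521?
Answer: Rational(-22277799970291, 15501234857940) ≈ -1.4372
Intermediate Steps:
Function('T')(z, x) = Pow(Add(210, Mul(-1, x)), -1) (Function('T')(z, x) = Pow(Add(-311, Add(521, Mul(-1, x))), -1) = Pow(Add(210, Mul(-1, x)), -1))
r = Rational(-1, 361595) (r = Pow(-361595, -1) = Rational(-1, 361595) ≈ -2.7655e-6)
Mul(Add(r, -408012), Pow(Add(283901, Function('T')(630, 59)), -1)) = Mul(Add(Rational(-1, 361595), -408012), Pow(Add(283901, Mul(-1, Pow(Add(-210, 59), -1))), -1)) = Mul(Rational(-147535099141, 361595), Pow(Add(283901, Mul(-1, Pow(-151, -1))), -1)) = Mul(Rational(-147535099141, 361595), Pow(Add(283901, Mul(-1, Rational(-1, 151))), -1)) = Mul(Rational(-147535099141, 361595), Pow(Add(283901, Rational(1, 151)), -1)) = Mul(Rational(-147535099141, 361595), Pow(Rational(42869052, 151), -1)) = Mul(Rational(-147535099141, 361595), Rational(151, 42869052)) = Rational(-22277799970291, 15501234857940)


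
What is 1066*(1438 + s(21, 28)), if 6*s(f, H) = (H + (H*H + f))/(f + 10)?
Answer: 143004433/93 ≈ 1.5377e+6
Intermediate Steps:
s(f, H) = (H + f + H²)/(6*(10 + f)) (s(f, H) = ((H + (H*H + f))/(f + 10))/6 = ((H + (H² + f))/(10 + f))/6 = ((H + (f + H²))/(10 + f))/6 = ((H + f + H²)/(10 + f))/6 = (H + f + H²)/(6*(10 + f)))
1066*(1438 + s(21, 28)) = 1066*(1438 + (28 + 21 + 28²)/(6*(10 + 21))) = 1066*(1438 + (⅙)*(28 + 21 + 784)/31) = 1066*(1438 + (⅙)*(1/31)*833) = 1066*(1438 + 833/186) = 1066*(268301/186) = 143004433/93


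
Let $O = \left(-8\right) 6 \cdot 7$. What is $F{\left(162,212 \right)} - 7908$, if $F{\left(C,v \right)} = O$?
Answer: $-8244$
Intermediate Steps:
$O = -336$ ($O = \left(-48\right) 7 = -336$)
$F{\left(C,v \right)} = -336$
$F{\left(162,212 \right)} - 7908 = -336 - 7908 = -8244$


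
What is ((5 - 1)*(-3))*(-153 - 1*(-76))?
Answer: 924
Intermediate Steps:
((5 - 1)*(-3))*(-153 - 1*(-76)) = (4*(-3))*(-153 + 76) = -12*(-77) = 924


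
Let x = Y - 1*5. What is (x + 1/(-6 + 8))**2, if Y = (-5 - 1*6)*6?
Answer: 19881/4 ≈ 4970.3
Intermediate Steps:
Y = -66 (Y = (-5 - 6)*6 = -11*6 = -66)
x = -71 (x = -66 - 1*5 = -66 - 5 = -71)
(x + 1/(-6 + 8))**2 = (-71 + 1/(-6 + 8))**2 = (-71 + 1/2)**2 = (-141/2)**2 = 19881/4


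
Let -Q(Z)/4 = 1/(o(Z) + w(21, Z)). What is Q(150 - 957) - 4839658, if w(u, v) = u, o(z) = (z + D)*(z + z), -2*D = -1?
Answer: -1574960223625/325428 ≈ -4.8397e+6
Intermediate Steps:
D = ½ (D = -½*(-1) = ½ ≈ 0.50000)
o(z) = 2*z*(½ + z) (o(z) = (z + ½)*(z + z) = (½ + z)*(2*z) = 2*z*(½ + z))
Q(Z) = -4/(21 + Z*(1 + 2*Z)) (Q(Z) = -4/(Z*(1 + 2*Z) + 21) = -4/(21 + Z*(1 + 2*Z)))
Q(150 - 957) - 4839658 = -4/(21 + (150 - 957)*(1 + 2*(150 - 957))) - 4839658 = -4/(21 - 807*(1 + 2*(-807))) - 4839658 = -4/(21 - 807*(1 - 1614)) - 4839658 = -4/(21 - 807*(-1613)) - 4839658 = -4/(21 + 1301691) - 4839658 = -4/1301712 - 4839658 = -4*1/1301712 - 4839658 = -1/325428 - 4839658 = -1574960223625/325428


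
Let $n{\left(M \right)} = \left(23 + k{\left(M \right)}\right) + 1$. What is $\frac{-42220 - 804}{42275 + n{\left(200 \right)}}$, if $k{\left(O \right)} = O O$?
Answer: $- \frac{43024}{82299} \approx -0.52278$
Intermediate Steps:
$k{\left(O \right)} = O^{2}$
$n{\left(M \right)} = 24 + M^{2}$ ($n{\left(M \right)} = \left(23 + M^{2}\right) + 1 = 24 + M^{2}$)
$\frac{-42220 - 804}{42275 + n{\left(200 \right)}} = \frac{-42220 - 804}{42275 + \left(24 + 200^{2}\right)} = - \frac{43024}{42275 + \left(24 + 40000\right)} = - \frac{43024}{42275 + 40024} = - \frac{43024}{82299}$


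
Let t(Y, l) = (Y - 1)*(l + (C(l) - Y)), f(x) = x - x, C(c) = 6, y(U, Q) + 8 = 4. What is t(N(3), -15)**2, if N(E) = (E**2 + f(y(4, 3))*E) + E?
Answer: 53361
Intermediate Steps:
y(U, Q) = -4 (y(U, Q) = -8 + 4 = -4)
f(x) = 0
N(E) = E + E**2 (N(E) = (E**2 + 0*E) + E = (E**2 + 0) + E = E**2 + E = E + E**2)
t(Y, l) = (-1 + Y)*(6 + l - Y) (t(Y, l) = (Y - 1)*(l + (6 - Y)) = (-1 + Y)*(6 + l - Y))
t(N(3), -15)**2 = (-6 - 1*(-15) - (3*(1 + 3))**2 + 7*(3*(1 + 3)) + (3*(1 + 3))*(-15))**2 = (-6 + 15 - (3*4)**2 + 7*(3*4) + (3*4)*(-15))**2 = (-6 + 15 - 1*12**2 + 7*12 + 12*(-15))**2 = (-6 + 15 - 1*144 + 84 - 180)**2 = (-6 + 15 - 144 + 84 - 180)**2 = (-231)**2 = 53361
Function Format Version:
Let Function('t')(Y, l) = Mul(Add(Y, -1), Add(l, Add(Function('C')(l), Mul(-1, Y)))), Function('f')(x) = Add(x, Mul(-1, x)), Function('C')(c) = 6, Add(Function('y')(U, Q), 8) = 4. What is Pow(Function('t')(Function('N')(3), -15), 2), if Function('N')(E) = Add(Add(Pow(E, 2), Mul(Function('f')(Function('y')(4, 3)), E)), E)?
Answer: 53361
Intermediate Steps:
Function('y')(U, Q) = -4 (Function('y')(U, Q) = Add(-8, 4) = -4)
Function('f')(x) = 0
Function('N')(E) = Add(E, Pow(E, 2)) (Function('N')(E) = Add(Add(Pow(E, 2), Mul(0, E)), E) = Add(Add(Pow(E, 2), 0), E) = Add(Pow(E, 2), E) = Add(E, Pow(E, 2)))
Function('t')(Y, l) = Mul(Add(-1, Y), Add(6, l, Mul(-1, Y))) (Function('t')(Y, l) = Mul(Add(Y, -1), Add(l, Add(6, Mul(-1, Y)))) = Mul(Add(-1, Y), Add(6, l, Mul(-1, Y))))
Pow(Function('t')(Function('N')(3), -15), 2) = Pow(Add(-6, Mul(-1, -15), Mul(-1, Pow(Mul(3, Add(1, 3)), 2)), Mul(7, Mul(3, Add(1, 3))), Mul(Mul(3, Add(1, 3)), -15)), 2) = Pow(Add(-6, 15, Mul(-1, Pow(Mul(3, 4), 2)), Mul(7, Mul(3, 4)), Mul(Mul(3, 4), -15)), 2) = Pow(Add(-6, 15, Mul(-1, Pow(12, 2)), Mul(7, 12), Mul(12, -15)), 2) = Pow(Add(-6, 15, Mul(-1, 144), 84, -180), 2) = Pow(Add(-6, 15, -144, 84, -180), 2) = Pow(-231, 2) = 53361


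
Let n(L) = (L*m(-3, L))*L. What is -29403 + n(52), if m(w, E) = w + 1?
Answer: -34811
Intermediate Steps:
m(w, E) = 1 + w
n(L) = -2*L² (n(L) = (L*(1 - 3))*L = (L*(-2))*L = (-2*L)*L = -2*L²)
-29403 + n(52) = -29403 - 2*52² = -29403 - 2*2704 = -29403 - 5408 = -34811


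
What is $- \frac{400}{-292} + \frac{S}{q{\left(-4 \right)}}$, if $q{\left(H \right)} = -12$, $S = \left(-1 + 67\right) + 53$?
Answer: $- \frac{7487}{876} \approx -8.5468$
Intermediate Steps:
$S = 119$ ($S = 66 + 53 = 119$)
$- \frac{400}{-292} + \frac{S}{q{\left(-4 \right)}} = - \frac{400}{-292} + \frac{119}{-12} = \left(-400\right) \left(- \frac{1}{292}\right) + 119 \left(- \frac{1}{12}\right) = \frac{100}{73} - \frac{119}{12} = - \frac{7487}{876}$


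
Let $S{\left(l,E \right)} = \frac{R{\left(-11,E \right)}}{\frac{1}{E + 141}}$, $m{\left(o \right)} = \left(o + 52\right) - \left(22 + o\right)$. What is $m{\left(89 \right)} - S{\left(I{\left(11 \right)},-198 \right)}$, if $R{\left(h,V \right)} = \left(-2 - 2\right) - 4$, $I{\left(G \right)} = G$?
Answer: $-426$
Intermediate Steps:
$R{\left(h,V \right)} = -8$ ($R{\left(h,V \right)} = -4 - 4 = -8$)
$m{\left(o \right)} = 30$ ($m{\left(o \right)} = \left(52 + o\right) - \left(22 + o\right) = 30$)
$S{\left(l,E \right)} = -1128 - 8 E$ ($S{\left(l,E \right)} = - \frac{8}{\frac{1}{E + 141}} = - \frac{8}{\frac{1}{141 + E}} = - 8 \left(141 + E\right) = -1128 - 8 E$)
$m{\left(89 \right)} - S{\left(I{\left(11 \right)},-198 \right)} = 30 - \left(-1128 - -1584\right) = 30 - \left(-1128 + 1584\right) = 30 - 456 = -426$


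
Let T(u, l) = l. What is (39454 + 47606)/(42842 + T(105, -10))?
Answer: 21765/10708 ≈ 2.0326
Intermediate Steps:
(39454 + 47606)/(42842 + T(105, -10)) = (39454 + 47606)/(42842 - 10) = 87060/42832 = 87060*(1/42832) = 21765/10708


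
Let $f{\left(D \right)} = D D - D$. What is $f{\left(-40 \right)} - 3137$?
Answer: $-1497$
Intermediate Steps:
$f{\left(D \right)} = D^{2} - D$
$f{\left(-40 \right)} - 3137 = - 40 \left(-1 - 40\right) - 3137 = \left(-40\right) \left(-41\right) - 3137 = 1640 - 3137 = -1497$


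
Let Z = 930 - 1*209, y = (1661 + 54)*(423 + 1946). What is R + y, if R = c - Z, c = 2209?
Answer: 4064323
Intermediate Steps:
y = 4062835 (y = 1715*2369 = 4062835)
Z = 721 (Z = 930 - 209 = 721)
R = 1488 (R = 2209 - 1*721 = 2209 - 721 = 1488)
R + y = 1488 + 4062835 = 4064323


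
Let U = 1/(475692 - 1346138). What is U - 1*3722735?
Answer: -3240439789811/870446 ≈ -3.7227e+6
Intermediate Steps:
U = -1/870446 (U = 1/(-870446) = -1/870446 ≈ -1.1488e-6)
U - 1*3722735 = -1/870446 - 1*3722735 = -1/870446 - 3722735 = -3240439789811/870446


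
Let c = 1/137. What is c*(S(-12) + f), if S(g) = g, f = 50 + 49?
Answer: 87/137 ≈ 0.63504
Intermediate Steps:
f = 99
c = 1/137 ≈ 0.0072993
c*(S(-12) + f) = (-12 + 99)/137 = (1/137)*87 = 87/137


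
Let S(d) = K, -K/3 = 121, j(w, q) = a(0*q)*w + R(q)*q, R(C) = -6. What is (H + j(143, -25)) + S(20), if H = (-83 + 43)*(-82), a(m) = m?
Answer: 3067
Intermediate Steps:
j(w, q) = -6*q (j(w, q) = (0*q)*w - 6*q = 0*w - 6*q = 0 - 6*q = -6*q)
H = 3280 (H = -40*(-82) = 3280)
K = -363 (K = -3*121 = -363)
S(d) = -363
(H + j(143, -25)) + S(20) = (3280 - 6*(-25)) - 363 = (3280 + 150) - 363 = 3430 - 363 = 3067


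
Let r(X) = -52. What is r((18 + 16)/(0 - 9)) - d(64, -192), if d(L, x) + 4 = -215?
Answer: 167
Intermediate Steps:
d(L, x) = -219 (d(L, x) = -4 - 215 = -219)
r((18 + 16)/(0 - 9)) - d(64, -192) = -52 - 1*(-219) = -52 + 219 = 167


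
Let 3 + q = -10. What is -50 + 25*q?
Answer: -375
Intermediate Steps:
q = -13 (q = -3 - 10 = -13)
-50 + 25*q = -50 + 25*(-13) = -50 - 325 = -375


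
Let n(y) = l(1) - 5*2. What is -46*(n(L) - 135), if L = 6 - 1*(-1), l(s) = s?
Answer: 6624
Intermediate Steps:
L = 7 (L = 6 + 1 = 7)
n(y) = -9 (n(y) = 1 - 5*2 = 1 - 1*10 = 1 - 10 = -9)
-46*(n(L) - 135) = -46*(-9 - 135) = -46*(-144) = 6624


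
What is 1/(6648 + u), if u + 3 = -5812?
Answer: 1/833 ≈ 0.0012005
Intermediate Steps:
u = -5815 (u = -3 - 5812 = -5815)
1/(6648 + u) = 1/(6648 - 5815) = 1/833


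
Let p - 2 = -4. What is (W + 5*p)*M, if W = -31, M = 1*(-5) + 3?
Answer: 82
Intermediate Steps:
p = -2 (p = 2 - 4 = -2)
M = -2 (M = -5 + 3 = -2)
(W + 5*p)*M = (-31 + 5*(-2))*(-2) = (-31 - 10)*(-2) = -41*(-2) = 82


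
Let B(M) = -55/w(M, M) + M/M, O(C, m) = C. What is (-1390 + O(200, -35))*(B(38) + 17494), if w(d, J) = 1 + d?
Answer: -811877500/39 ≈ -2.0817e+7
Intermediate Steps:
B(M) = 1 - 55/(1 + M) (B(M) = -55/(1 + M) + M/M = -55/(1 + M) + 1 = 1 - 55/(1 + M))
(-1390 + O(200, -35))*(B(38) + 17494) = (-1390 + 200)*((-54 + 38)/(1 + 38) + 17494) = -1190*(-16/39 + 17494) = -1190*682250/39 = -811877500/39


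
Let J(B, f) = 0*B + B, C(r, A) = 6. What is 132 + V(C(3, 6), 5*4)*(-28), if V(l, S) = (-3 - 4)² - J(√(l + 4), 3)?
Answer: -1240 + 28*√10 ≈ -1151.5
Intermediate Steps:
J(B, f) = B (J(B, f) = 0 + B = B)
V(l, S) = 49 - √(4 + l) (V(l, S) = (-3 - 4)² - √(l + 4) = (-7)² - √(4 + l) = 49 - √(4 + l))
132 + V(C(3, 6), 5*4)*(-28) = 132 + (49 - √(4 + 6))*(-28) = 132 + (49 - √10)*(-28) = 132 + (-1372 + 28*√10) = -1240 + 28*√10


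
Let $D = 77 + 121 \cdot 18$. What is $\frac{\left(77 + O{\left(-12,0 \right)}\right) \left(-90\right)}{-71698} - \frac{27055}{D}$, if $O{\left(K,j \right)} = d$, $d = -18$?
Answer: $- \frac{17525594}{1469809} \approx -11.924$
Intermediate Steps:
$D = 2255$ ($D = 77 + 2178 = 2255$)
$O{\left(K,j \right)} = -18$
$\frac{\left(77 + O{\left(-12,0 \right)}\right) \left(-90\right)}{-71698} - \frac{27055}{D} = \frac{\left(77 - 18\right) \left(-90\right)}{-71698} - \frac{27055}{2255} = 59 \left(-90\right) \left(- \frac{1}{71698}\right) - \frac{5411}{451} = \left(-5310\right) \left(- \frac{1}{71698}\right) - \frac{5411}{451} = \frac{2655}{35849} - \frac{5411}{451} = - \frac{17525594}{1469809}$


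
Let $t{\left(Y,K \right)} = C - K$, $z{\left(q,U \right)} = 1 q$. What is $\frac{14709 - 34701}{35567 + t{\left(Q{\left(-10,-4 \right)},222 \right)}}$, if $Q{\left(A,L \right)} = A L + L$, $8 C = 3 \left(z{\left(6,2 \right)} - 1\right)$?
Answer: $- \frac{159936}{282775} \approx -0.56559$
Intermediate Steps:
$z{\left(q,U \right)} = q$
$C = \frac{15}{8}$ ($C = \frac{3 \left(6 - 1\right)}{8} = \frac{3 \cdot 5}{8} = \frac{1}{8} \cdot 15 = \frac{15}{8} \approx 1.875$)
$Q{\left(A,L \right)} = L + A L$
$t{\left(Y,K \right)} = \frac{15}{8} - K$
$\frac{14709 - 34701}{35567 + t{\left(Q{\left(-10,-4 \right)},222 \right)}} = \frac{14709 - 34701}{35567 + \left(\frac{15}{8} - 222\right)} = - \frac{19992}{35567 + \left(\frac{15}{8} - 222\right)} = - \frac{19992}{35567 - \frac{1761}{8}} = - \frac{19992}{\frac{282775}{8}} = \left(-19992\right) \frac{8}{282775} = - \frac{159936}{282775}$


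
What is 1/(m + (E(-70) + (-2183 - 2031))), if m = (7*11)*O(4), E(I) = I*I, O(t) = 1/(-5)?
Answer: 5/3353 ≈ 0.0014912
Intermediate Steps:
O(t) = -⅕
E(I) = I²
m = -77/5 (m = (7*11)*(-⅕) = 77*(-⅕) = -77/5 ≈ -15.400)
1/(m + (E(-70) + (-2183 - 2031))) = 1/(-77/5 + ((-70)² + (-2183 - 2031))) = 1/(-77/5 + (4900 - 4214)) = 1/(-77/5 + 686) = 1/(3353/5) = 5/3353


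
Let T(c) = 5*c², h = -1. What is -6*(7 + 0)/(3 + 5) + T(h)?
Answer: -¼ ≈ -0.25000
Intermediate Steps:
-6*(7 + 0)/(3 + 5) + T(h) = -6*(7 + 0)/(3 + 5) + 5*(-1)² = -42/8 + 5*1 = -42/8 + 5 = -6*7/8 + 5 = -21/4 + 5 = -¼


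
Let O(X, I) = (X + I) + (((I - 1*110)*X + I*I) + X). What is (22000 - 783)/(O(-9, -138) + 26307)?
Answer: 21217/47427 ≈ 0.44736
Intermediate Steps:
O(X, I) = I + I² + 2*X + X*(-110 + I) (O(X, I) = (I + X) + (((I - 110)*X + I²) + X) = (I + X) + (((-110 + I)*X + I²) + X) = (I + X) + ((X*(-110 + I) + I²) + X) = (I + X) + ((I² + X*(-110 + I)) + X) = (I + X) + (X + I² + X*(-110 + I)) = I + I² + 2*X + X*(-110 + I))
(22000 - 783)/(O(-9, -138) + 26307) = (22000 - 783)/((-138 + (-138)² - 108*(-9) - 138*(-9)) + 26307) = 21217/((-138 + 19044 + 972 + 1242) + 26307) = 21217/(21120 + 26307) = 21217/47427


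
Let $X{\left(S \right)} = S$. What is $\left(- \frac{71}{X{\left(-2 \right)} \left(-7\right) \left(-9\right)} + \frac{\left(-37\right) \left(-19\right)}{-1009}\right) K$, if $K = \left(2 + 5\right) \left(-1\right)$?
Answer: $\frac{16939}{18162} \approx 0.93266$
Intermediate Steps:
$K = -7$ ($K = 7 \left(-1\right) = -7$)
$\left(- \frac{71}{X{\left(-2 \right)} \left(-7\right) \left(-9\right)} + \frac{\left(-37\right) \left(-19\right)}{-1009}\right) K = \left(- \frac{71}{\left(-2\right) \left(-7\right) \left(-9\right)} + \frac{\left(-37\right) \left(-19\right)}{-1009}\right) \left(-7\right) = \left(- \frac{71}{14 \left(-9\right)} + 703 \left(- \frac{1}{1009}\right)\right) \left(-7\right) = \left(- \frac{71}{-126} - \frac{703}{1009}\right) \left(-7\right) = \left(\left(-71\right) \left(- \frac{1}{126}\right) - \frac{703}{1009}\right) \left(-7\right) = \left(\frac{71}{126} - \frac{703}{1009}\right) \left(-7\right) = \left(- \frac{16939}{127134}\right) \left(-7\right) = \frac{16939}{18162}$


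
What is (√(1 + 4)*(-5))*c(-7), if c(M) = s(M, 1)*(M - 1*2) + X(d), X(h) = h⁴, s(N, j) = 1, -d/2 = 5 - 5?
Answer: 45*√5 ≈ 100.62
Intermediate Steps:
d = 0 (d = -2*(5 - 5) = -2*0 = 0)
c(M) = -2 + M (c(M) = 1*(M - 1*2) + 0⁴ = 1*(M - 2) + 0 = 1*(-2 + M) + 0 = (-2 + M) + 0 = -2 + M)
(√(1 + 4)*(-5))*c(-7) = (√(1 + 4)*(-5))*(-2 - 7) = (√5*(-5))*(-9) = -5*√5*(-9) = 45*√5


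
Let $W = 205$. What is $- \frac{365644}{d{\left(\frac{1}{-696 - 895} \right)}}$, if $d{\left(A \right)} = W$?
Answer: $- \frac{365644}{205} \approx -1783.6$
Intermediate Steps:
$d{\left(A \right)} = 205$
$- \frac{365644}{d{\left(\frac{1}{-696 - 895} \right)}} = - \frac{365644}{205}$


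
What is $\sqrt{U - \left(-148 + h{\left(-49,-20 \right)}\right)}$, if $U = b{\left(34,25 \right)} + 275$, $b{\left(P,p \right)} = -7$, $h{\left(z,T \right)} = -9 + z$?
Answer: $\sqrt{474} \approx 21.772$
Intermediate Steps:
$U = 268$ ($U = -7 + 275 = 268$)
$\sqrt{U - \left(-148 + h{\left(-49,-20 \right)}\right)} = \sqrt{268 + \left(148 - \left(-9 - 49\right)\right)} = \sqrt{268 + \left(148 - -58\right)} = \sqrt{268 + \left(148 + 58\right)} = \sqrt{268 + 206} = \sqrt{474}$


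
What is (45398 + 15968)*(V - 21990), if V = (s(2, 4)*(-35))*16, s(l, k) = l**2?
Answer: -1486898180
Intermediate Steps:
V = -2240 (V = (2**2*(-35))*16 = (4*(-35))*16 = -140*16 = -2240)
(45398 + 15968)*(V - 21990) = (45398 + 15968)*(-2240 - 21990) = 61366*(-24230) = -1486898180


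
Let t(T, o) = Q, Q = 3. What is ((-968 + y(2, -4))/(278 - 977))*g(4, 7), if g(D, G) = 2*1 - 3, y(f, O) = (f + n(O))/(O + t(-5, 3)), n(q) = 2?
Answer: -324/233 ≈ -1.3906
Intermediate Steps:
t(T, o) = 3
y(f, O) = (2 + f)/(3 + O) (y(f, O) = (f + 2)/(O + 3) = (2 + f)/(3 + O))
g(D, G) = -1 (g(D, G) = 2 - 3 = -1)
((-968 + y(2, -4))/(278 - 977))*g(4, 7) = ((-968 + (2 + 2)/(3 - 4))/(278 - 977))*(-1) = ((-968 + 4/(-1))/(-699))*(-1) = ((-968 - 1*4)*(-1/699))*(-1) = ((-968 - 4)*(-1/699))*(-1) = -972*(-1/699)*(-1) = (324/233)*(-1) = -324/233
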